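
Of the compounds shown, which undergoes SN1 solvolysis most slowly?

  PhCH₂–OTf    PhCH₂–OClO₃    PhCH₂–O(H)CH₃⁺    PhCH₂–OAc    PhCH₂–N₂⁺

PhCH₂–OAc

Identical carbon frameworks mean the comparison reduces to leaving-group quality.
The more stable X⁻ (or X) is on its own — i.e. the weaker a base it is — the better a leaving group it makes.
PhCH₂–N₂⁺ loses N₂: no meaningful conjugate acid; N₂ departs as an exceptionally stable neutral molecule
PhCH₂–OTf loses OTf⁻: pKₐ(CF₃SO₃H (triflic acid)) ≈ -14
PhCH₂–OClO₃ loses ClO₄⁻: pKₐ(HClO₄) ≈ -10
PhCH₂–O(H)CH₃⁺ loses R'OH: pKₐ(R'OH₂⁺) ≈ -2.4
PhCH₂–OAc loses AcO⁻: pKₐ(CH₃COOH) ≈ 4.8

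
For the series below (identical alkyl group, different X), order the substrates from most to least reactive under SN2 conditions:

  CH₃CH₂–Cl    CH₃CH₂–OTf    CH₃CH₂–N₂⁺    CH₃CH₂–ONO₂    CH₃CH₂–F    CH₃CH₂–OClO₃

Same R in every case — rank the leaving groups.
Leaving-group ability tracks the stability of the departed species; conjugate-acid pKₐ is the usual yardstick (lower pKₐ → better LG).
CH₃CH₂–N₂⁺ loses N₂: no meaningful conjugate acid; N₂ departs as an exceptionally stable neutral molecule
CH₃CH₂–OTf loses OTf⁻: pKₐ(CF₃SO₃H (triflic acid)) ≈ -14
CH₃CH₂–OClO₃ loses ClO₄⁻: pKₐ(HClO₄) ≈ -10
CH₃CH₂–Cl loses Cl⁻: pKₐ(HCl) ≈ -7
CH₃CH₂–ONO₂ loses NO₃⁻: pKₐ(HNO₃) ≈ -1.3
CH₃CH₂–F loses F⁻: pKₐ(HF) ≈ 3.2

CH₃CH₂–N₂⁺ > CH₃CH₂–OTf > CH₃CH₂–OClO₃ > CH₃CH₂–Cl > CH₃CH₂–ONO₂ > CH₃CH₂–F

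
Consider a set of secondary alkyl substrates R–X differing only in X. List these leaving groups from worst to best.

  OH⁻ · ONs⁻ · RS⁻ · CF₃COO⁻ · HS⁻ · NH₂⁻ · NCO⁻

NH₂⁻ < OH⁻ < RS⁻ < HS⁻ < NCO⁻ < CF₃COO⁻ < ONs⁻

ONs⁻: pKₐ(p-O₂NC₆H₄SO₃H) ≈ -3.5 — p-nitro group further stabilises the sulfonate
CF₃COO⁻: pKₐ(CF₃COOH) ≈ 0.2 — strongly electron-withdrawing CF₃ stabilises the carboxylate
NCO⁻: pKₐ(HOCN) ≈ 3.5 — resonance between N and O
HS⁻: pKₐ(H₂S) ≈ 7 — larger and more polarisable than the oxygen analogue
RS⁻: pKₐ(RSH (a thiol)) ≈ 10.5 — moderately basic; rarely leaves without activation
OH⁻: pKₐ(H₂O) ≈ 15.7
NH₂⁻: pKₐ(NH₃) ≈ 38 — extremely strong base; never a leaving group
Reversing gives the worst-to-best order requested.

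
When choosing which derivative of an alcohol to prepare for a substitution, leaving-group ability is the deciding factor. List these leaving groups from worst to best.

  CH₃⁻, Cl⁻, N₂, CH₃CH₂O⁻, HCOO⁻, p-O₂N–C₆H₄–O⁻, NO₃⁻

A good leaving group is a weak base: the lower the pKₐ of its conjugate acid, the more readily it departs.
N₂: no meaningful conjugate acid; N₂ departs as an exceptionally stable neutral molecule
Cl⁻: pKₐ(HCl) ≈ -7
NO₃⁻: pKₐ(HNO₃) ≈ -1.3
HCOO⁻: pKₐ(HCOOH) ≈ 3.8
p-O₂N–C₆H₄–O⁻: pKₐ(p-nitrophenol) ≈ 7.2 — nitro group delocalises the charge; the classic chromogenic LG
CH₃CH₂O⁻: pKₐ(CH₃CH₂OH) ≈ 16
CH₃⁻: pKₐ(CH₄) ≈ 48 — unstabilised carbanion; the worst conceivable leaving group
The question asks for worst first, so the sequence is read in increasing leaving-group ability.

CH₃⁻ < CH₃CH₂O⁻ < p-O₂N–C₆H₄–O⁻ < HCOO⁻ < NO₃⁻ < Cl⁻ < N₂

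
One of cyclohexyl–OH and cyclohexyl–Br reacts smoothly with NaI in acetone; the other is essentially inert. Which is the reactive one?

From cyclohexyl–OH the departing group would be OH⁻ (pKₐ(H₂O) ≈ 15.7). Strong base; essentially never leaves without prior activation.
From cyclohexyl–Br the leaving group is Br⁻ (pKₐ(HBr) ≈ -9). Weak base; good leaving group.
(In practice cyclohexyl–Br is made from cyclohexyl–OH by treatment with PBr₃, replacing the hydroxyl with bromide.)

cyclohexyl–Br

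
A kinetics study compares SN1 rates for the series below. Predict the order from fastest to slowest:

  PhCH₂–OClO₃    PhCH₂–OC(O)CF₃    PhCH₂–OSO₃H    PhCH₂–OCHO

PhCH₂–OClO₃ > PhCH₂–OSO₃H > PhCH₂–OC(O)CF₃ > PhCH₂–OCHO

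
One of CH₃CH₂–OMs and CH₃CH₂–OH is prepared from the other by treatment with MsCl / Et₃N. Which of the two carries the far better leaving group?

From CH₃CH₂–OH the departing group would be OH⁻ (pKₐ(H₂O) ≈ 15.7). Strong base; essentially never leaves without prior activation.
From CH₃CH₂–OMs the leaving group is OMs⁻ (pKₐ(CH₃SO₃H (MsOH)) ≈ -1.9). Resonance-delocalised alkanesulfonate.
Treatment with MsCl / Et₃N works by converting the hydroxyl into a mesylate, making CH₃CH₂–OMs enormously more reactive.

CH₃CH₂–OMs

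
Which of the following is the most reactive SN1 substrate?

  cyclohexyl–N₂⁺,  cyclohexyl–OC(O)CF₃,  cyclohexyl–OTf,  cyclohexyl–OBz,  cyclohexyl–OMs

Same R in every case — rank the leaving groups.
A good leaving group is a weak base: the lower the pKₐ of its conjugate acid, the more readily it departs.
cyclohexyl–N₂⁺ loses N₂: no meaningful conjugate acid; N₂ departs as an exceptionally stable neutral molecule
cyclohexyl–OTf loses OTf⁻: pKₐ(CF₃SO₃H (triflic acid)) ≈ -14
cyclohexyl–OMs loses OMs⁻: pKₐ(CH₃SO₃H (MsOH)) ≈ -1.9
cyclohexyl–OC(O)CF₃ loses CF₃COO⁻: pKₐ(CF₃COOH) ≈ 0.2
cyclohexyl–OBz loses PhCOO⁻: pKₐ(C₆H₅COOH) ≈ 4.2

cyclohexyl–N₂⁺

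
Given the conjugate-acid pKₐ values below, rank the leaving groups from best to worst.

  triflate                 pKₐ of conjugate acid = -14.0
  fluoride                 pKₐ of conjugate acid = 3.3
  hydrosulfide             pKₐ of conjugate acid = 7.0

triflate > fluoride > hydrosulfide

Lower conjugate-acid pKₐ ⇒ weaker base ⇒ better leaving group.
Sorting by the given values: triflate (-14.0), fluoride (3.3), hydrosulfide (7.0).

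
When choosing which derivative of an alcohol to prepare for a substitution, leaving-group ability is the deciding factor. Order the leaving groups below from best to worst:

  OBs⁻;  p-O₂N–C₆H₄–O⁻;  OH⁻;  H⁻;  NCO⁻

Leaving-group ability tracks the stability of the departed species; conjugate-acid pKₐ is the usual yardstick (lower pKₐ → better LG).
OBs⁻: pKₐ(p-BrC₆H₄SO₃H) ≈ -2.8
NCO⁻: pKₐ(HOCN) ≈ 3.5
p-O₂N–C₆H₄–O⁻: pKₐ(p-nitrophenol) ≈ 7.2
OH⁻: pKₐ(H₂O) ≈ 15.7
H⁻: pKₐ(H₂) ≈ 36

OBs⁻ > NCO⁻ > p-O₂N–C₆H₄–O⁻ > OH⁻ > H⁻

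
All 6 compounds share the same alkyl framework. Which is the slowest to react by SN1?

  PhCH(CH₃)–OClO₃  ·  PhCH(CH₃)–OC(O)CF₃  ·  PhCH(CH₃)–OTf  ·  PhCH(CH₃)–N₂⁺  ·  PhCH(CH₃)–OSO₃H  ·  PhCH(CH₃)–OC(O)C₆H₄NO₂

PhCH(CH₃)–OC(O)C₆H₄NO₂

The skeletons are identical, so relative rate is governed entirely by leaving-group ability.
The more stable X⁻ (or X) is on its own — i.e. the weaker a base it is — the better a leaving group it makes.
PhCH(CH₃)–N₂⁺ loses N₂: no meaningful conjugate acid; N₂ departs as an exceptionally stable neutral molecule
PhCH(CH₃)–OTf loses OTf⁻: pKₐ(CF₃SO₃H (triflic acid)) ≈ -14
PhCH(CH₃)–OClO₃ loses ClO₄⁻: pKₐ(HClO₄) ≈ -10
PhCH(CH₃)–OSO₃H loses HSO₄⁻: pKₐ(H₂SO₄) ≈ -3
PhCH(CH₃)–OC(O)CF₃ loses CF₃COO⁻: pKₐ(CF₃COOH) ≈ 0.2
PhCH(CH₃)–OC(O)C₆H₄NO₂ loses p-O₂N–C₆H₄–COO⁻: pKₐ(p-nitrobenzoic acid) ≈ 3.4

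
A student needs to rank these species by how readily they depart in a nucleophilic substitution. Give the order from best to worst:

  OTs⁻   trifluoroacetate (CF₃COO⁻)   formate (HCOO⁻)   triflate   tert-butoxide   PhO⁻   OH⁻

triflate: pKₐ(CF₃SO₃H (triflic acid)) ≈ -14 — charge spread over three oxygens and a CF₃ group; the premier leaving group in synthesis
OTs⁻: pKₐ(p-CH₃C₆H₄SO₃H (TsOH)) ≈ -2.8 — resonance-delocalised arenesulfonate
trifluoroacetate (CF₃COO⁻): pKₐ(CF₃COOH) ≈ 0.2 — strongly electron-withdrawing CF₃ stabilises the carboxylate
formate (HCOO⁻): pKₐ(HCOOH) ≈ 3.8 — resonance-stabilised carboxylate
PhO⁻: pKₐ(C₆H₅OH (phenol)) ≈ 10
OH⁻: pKₐ(H₂O) ≈ 15.7 — strong base; essentially never leaves without prior activation
tert-butoxide: pKₐ(t-BuOH) ≈ 18 — bulky, strongly basic alkoxide

triflate > OTs⁻ > trifluoroacetate (CF₃COO⁻) > formate (HCOO⁻) > PhO⁻ > OH⁻ > tert-butoxide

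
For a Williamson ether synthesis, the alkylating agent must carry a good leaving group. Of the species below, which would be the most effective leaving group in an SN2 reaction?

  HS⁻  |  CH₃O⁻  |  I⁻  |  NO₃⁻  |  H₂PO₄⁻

I⁻

The more stable X⁻ (or X) is on its own — i.e. the weaker a base it is — the better a leaving group it makes.
I⁻: pKₐ(HI) ≈ -10
NO₃⁻: pKₐ(HNO₃) ≈ -1.3
H₂PO₄⁻: pKₐ(H₃PO₄) ≈ 2.1
HS⁻: pKₐ(H₂S) ≈ 7
CH₃O⁻: pKₐ(CH₃OH) ≈ 15.5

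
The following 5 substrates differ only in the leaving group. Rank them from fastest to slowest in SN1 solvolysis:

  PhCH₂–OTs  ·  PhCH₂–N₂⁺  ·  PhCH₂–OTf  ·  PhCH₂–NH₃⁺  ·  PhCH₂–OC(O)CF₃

Same R in every case — rank the leaving groups.
The more stable X⁻ (or X) is on its own — i.e. the weaker a base it is — the better a leaving group it makes.
PhCH₂–N₂⁺ loses N₂: no meaningful conjugate acid; N₂ departs as an exceptionally stable neutral molecule
PhCH₂–OTf loses OTf⁻: pKₐ(CF₃SO₃H (triflic acid)) ≈ -14
PhCH₂–OTs loses OTs⁻: pKₐ(p-CH₃C₆H₄SO₃H (TsOH)) ≈ -2.8
PhCH₂–OC(O)CF₃ loses CF₃COO⁻: pKₐ(CF₃COOH) ≈ 0.2
PhCH₂–NH₃⁺ loses NH₃: pKₐ(NH₄⁺) ≈ 9.2

PhCH₂–N₂⁺ > PhCH₂–OTf > PhCH₂–OTs > PhCH₂–OC(O)CF₃ > PhCH₂–NH₃⁺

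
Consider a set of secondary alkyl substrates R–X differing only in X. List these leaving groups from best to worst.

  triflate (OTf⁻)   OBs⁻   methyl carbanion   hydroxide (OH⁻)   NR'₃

triflate (OTf⁻) > OBs⁻ > NR'₃ > hydroxide (OH⁻) > methyl carbanion

triflate (OTf⁻): pKₐ(CF₃SO₃H (triflic acid)) ≈ -14 — charge spread over three oxygens and a CF₃ group; the premier leaving group in synthesis
OBs⁻: pKₐ(p-BrC₆H₄SO₃H) ≈ -2.8
NR'₃: pKₐ(R'₃NH⁺) ≈ 10.7 — neutral but still a fairly strong base; Hofmann-elimination LG
hydroxide (OH⁻): pKₐ(H₂O) ≈ 15.7 — strong base; essentially never leaves without prior activation
methyl carbanion: pKₐ(CH₄) ≈ 48 — unstabilised carbanion; the worst conceivable leaving group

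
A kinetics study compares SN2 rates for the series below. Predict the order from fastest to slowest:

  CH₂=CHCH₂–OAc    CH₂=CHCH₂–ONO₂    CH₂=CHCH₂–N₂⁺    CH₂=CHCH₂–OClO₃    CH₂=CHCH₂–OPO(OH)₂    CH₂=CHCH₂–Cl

CH₂=CHCH₂–N₂⁺ > CH₂=CHCH₂–OClO₃ > CH₂=CHCH₂–Cl > CH₂=CHCH₂–ONO₂ > CH₂=CHCH₂–OPO(OH)₂ > CH₂=CHCH₂–OAc

Identical carbon frameworks mean the comparison reduces to leaving-group quality.
Rank by basicity of the departing species: weakest base leaves most easily.
CH₂=CHCH₂–N₂⁺ loses N₂: no meaningful conjugate acid; N₂ departs as an exceptionally stable neutral molecule
CH₂=CHCH₂–OClO₃ loses ClO₄⁻: pKₐ(HClO₄) ≈ -10
CH₂=CHCH₂–Cl loses Cl⁻: pKₐ(HCl) ≈ -7
CH₂=CHCH₂–ONO₂ loses NO₃⁻: pKₐ(HNO₃) ≈ -1.3
CH₂=CHCH₂–OPO(OH)₂ loses H₂PO₄⁻: pKₐ(H₃PO₄) ≈ 2.1
CH₂=CHCH₂–OAc loses AcO⁻: pKₐ(CH₃COOH) ≈ 4.8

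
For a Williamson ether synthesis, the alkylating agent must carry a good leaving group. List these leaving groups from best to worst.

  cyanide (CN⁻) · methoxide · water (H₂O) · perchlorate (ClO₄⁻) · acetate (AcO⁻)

A good leaving group is a weak base: the lower the pKₐ of its conjugate acid, the more readily it departs.
perchlorate (ClO₄⁻): pKₐ(HClO₄) ≈ -10 — extremely weak base; rarely used for safety reasons
water (H₂O): pKₐ(H₃O⁺) ≈ -1.7
acetate (AcO⁻): pKₐ(CH₃COOH) ≈ 4.8 — resonance-stabilised but still a weak base
cyanide (CN⁻): pKₐ(HCN) ≈ 9.2 — sp carbon stabilises the charge somewhat, but still a poor LG
methoxide: pKₐ(CH₃OH) ≈ 15.5

perchlorate (ClO₄⁻) > water (H₂O) > acetate (AcO⁻) > cyanide (CN⁻) > methoxide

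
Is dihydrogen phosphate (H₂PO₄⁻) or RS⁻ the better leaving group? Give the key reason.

dihydrogen phosphate (H₂PO₄⁻)

dihydrogen phosphate (H₂PO₄⁻) is the better leaving group.
pKₐ(H₃PO₄) ≈ 2.1 versus pKₐ(RSH (a thiol)) ≈ 10.5: dihydrogen phosphate (H₂PO₄⁻) is the much weaker base.
Moderate base; biological leaving group after further activation.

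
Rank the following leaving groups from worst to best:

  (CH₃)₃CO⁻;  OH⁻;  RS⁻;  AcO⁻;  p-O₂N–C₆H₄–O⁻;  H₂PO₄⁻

(CH₃)₃CO⁻ < OH⁻ < RS⁻ < p-O₂N–C₆H₄–O⁻ < AcO⁻ < H₂PO₄⁻

The more stable X⁻ (or X) is on its own — i.e. the weaker a base it is — the better a leaving group it makes.
H₂PO₄⁻: pKₐ(H₃PO₄) ≈ 2.1
AcO⁻: pKₐ(CH₃COOH) ≈ 4.8
p-O₂N–C₆H₄–O⁻: pKₐ(p-nitrophenol) ≈ 7.2
RS⁻: pKₐ(RSH (a thiol)) ≈ 10.5
OH⁻: pKₐ(H₂O) ≈ 15.7
(CH₃)₃CO⁻: pKₐ(t-BuOH) ≈ 18
Listed from poorest to best leaving group as asked.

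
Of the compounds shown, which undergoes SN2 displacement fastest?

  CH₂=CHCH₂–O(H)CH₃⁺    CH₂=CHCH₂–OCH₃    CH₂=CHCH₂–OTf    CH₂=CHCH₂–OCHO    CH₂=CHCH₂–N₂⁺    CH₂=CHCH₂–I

Same R in every case — rank the leaving groups.
Leaving-group ability tracks the stability of the departed species; conjugate-acid pKₐ is the usual yardstick (lower pKₐ → better LG).
CH₂=CHCH₂–N₂⁺ loses N₂: no meaningful conjugate acid; N₂ departs as an exceptionally stable neutral molecule
CH₂=CHCH₂–OTf loses OTf⁻: pKₐ(CF₃SO₃H (triflic acid)) ≈ -14
CH₂=CHCH₂–I loses I⁻: pKₐ(HI) ≈ -10
CH₂=CHCH₂–O(H)CH₃⁺ loses R'OH: pKₐ(R'OH₂⁺) ≈ -2.4
CH₂=CHCH₂–OCHO loses HCOO⁻: pKₐ(HCOOH) ≈ 3.8
CH₂=CHCH₂–OCH₃ loses CH₃O⁻: pKₐ(CH₃OH) ≈ 15.5

CH₂=CHCH₂–N₂⁺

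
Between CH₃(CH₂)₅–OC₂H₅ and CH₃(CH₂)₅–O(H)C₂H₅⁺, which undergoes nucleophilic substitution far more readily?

CH₃(CH₂)₅–O(H)C₂H₅⁺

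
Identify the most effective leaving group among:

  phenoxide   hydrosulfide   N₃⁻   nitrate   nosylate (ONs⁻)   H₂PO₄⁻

nosylate (ONs⁻)

The more stable X⁻ (or X) is on its own — i.e. the weaker a base it is — the better a leaving group it makes.
nosylate (ONs⁻): pKₐ(p-O₂NC₆H₄SO₃H) ≈ -3.5
nitrate: pKₐ(HNO₃) ≈ -1.3
H₂PO₄⁻: pKₐ(H₃PO₄) ≈ 2.1
N₃⁻: pKₐ(HN₃) ≈ 4.7
hydrosulfide: pKₐ(H₂S) ≈ 7
phenoxide: pKₐ(C₆H₅OH (phenol)) ≈ 10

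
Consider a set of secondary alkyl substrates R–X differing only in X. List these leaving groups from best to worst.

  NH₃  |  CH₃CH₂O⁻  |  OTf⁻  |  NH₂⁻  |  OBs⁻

OTf⁻ > OBs⁻ > NH₃ > CH₃CH₂O⁻ > NH₂⁻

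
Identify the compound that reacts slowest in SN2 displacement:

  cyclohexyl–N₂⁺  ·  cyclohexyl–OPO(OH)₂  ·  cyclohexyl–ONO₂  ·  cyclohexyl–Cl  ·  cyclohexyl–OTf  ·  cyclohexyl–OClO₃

With the same alkyl group throughout, only the leaving group differentiates the rates.
Rank by basicity of the departing species: weakest base leaves most easily.
cyclohexyl–N₂⁺ loses N₂: no meaningful conjugate acid; N₂ departs as an exceptionally stable neutral molecule
cyclohexyl–OTf loses OTf⁻: pKₐ(CF₃SO₃H (triflic acid)) ≈ -14
cyclohexyl–OClO₃ loses ClO₄⁻: pKₐ(HClO₄) ≈ -10
cyclohexyl–Cl loses Cl⁻: pKₐ(HCl) ≈ -7
cyclohexyl–ONO₂ loses NO₃⁻: pKₐ(HNO₃) ≈ -1.3
cyclohexyl–OPO(OH)₂ loses H₂PO₄⁻: pKₐ(H₃PO₄) ≈ 2.1

cyclohexyl–OPO(OH)₂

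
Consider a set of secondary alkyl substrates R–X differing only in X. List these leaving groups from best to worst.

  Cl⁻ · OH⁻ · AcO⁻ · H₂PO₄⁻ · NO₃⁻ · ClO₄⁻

A good leaving group is a weak base: the lower the pKₐ of its conjugate acid, the more readily it departs.
ClO₄⁻: pKₐ(HClO₄) ≈ -10
Cl⁻: pKₐ(HCl) ≈ -7
NO₃⁻: pKₐ(HNO₃) ≈ -1.3
H₂PO₄⁻: pKₐ(H₃PO₄) ≈ 2.1
AcO⁻: pKₐ(CH₃COOH) ≈ 4.8
OH⁻: pKₐ(H₂O) ≈ 15.7

ClO₄⁻ > Cl⁻ > NO₃⁻ > H₂PO₄⁻ > AcO⁻ > OH⁻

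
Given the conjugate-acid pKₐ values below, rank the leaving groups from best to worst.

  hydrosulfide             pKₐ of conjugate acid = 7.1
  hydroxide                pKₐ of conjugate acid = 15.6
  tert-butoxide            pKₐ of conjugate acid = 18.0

hydrosulfide > hydroxide > tert-butoxide

Lower conjugate-acid pKₐ ⇒ weaker base ⇒ better leaving group.
Sorting by the given values: hydrosulfide (7.1), hydroxide (15.6), tert-butoxide (18.0).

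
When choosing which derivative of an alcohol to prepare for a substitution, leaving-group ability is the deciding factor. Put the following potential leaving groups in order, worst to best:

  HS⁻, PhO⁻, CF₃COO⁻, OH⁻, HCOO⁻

OH⁻ < PhO⁻ < HS⁻ < HCOO⁻ < CF₃COO⁻

Leaving-group ability tracks the stability of the departed species; conjugate-acid pKₐ is the usual yardstick (lower pKₐ → better LG).
CF₃COO⁻: pKₐ(CF₃COOH) ≈ 0.2 — strongly electron-withdrawing CF₃ stabilises the carboxylate
HCOO⁻: pKₐ(HCOOH) ≈ 3.8
HS⁻: pKₐ(H₂S) ≈ 7 — larger and more polarisable than the oxygen analogue
PhO⁻: pKₐ(C₆H₅OH (phenol)) ≈ 10 — resonance into the ring helps, but still a poor LG
OH⁻: pKₐ(H₂O) ≈ 15.7
The question asks for worst first, so the sequence is read in increasing leaving-group ability.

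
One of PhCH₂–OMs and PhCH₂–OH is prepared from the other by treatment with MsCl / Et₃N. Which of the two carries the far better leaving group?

PhCH₂–OMs

From PhCH₂–OH the departing group would be OH⁻ (pKₐ(H₂O) ≈ 15.7). Strong base; essentially never leaves without prior activation.
From PhCH₂–OMs the leaving group is OMs⁻ (pKₐ(CH₃SO₃H (MsOH)) ≈ -1.9). Resonance-delocalised alkanesulfonate.
Treatment with MsCl / Et₃N works by converting the hydroxyl into a mesylate, making PhCH₂–OMs enormously more reactive.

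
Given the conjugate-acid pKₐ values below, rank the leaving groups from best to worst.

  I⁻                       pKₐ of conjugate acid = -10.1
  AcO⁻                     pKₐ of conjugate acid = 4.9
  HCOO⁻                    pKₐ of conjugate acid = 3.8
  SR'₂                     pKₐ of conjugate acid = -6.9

I⁻ > SR'₂ > HCOO⁻ > AcO⁻

Lower conjugate-acid pKₐ ⇒ weaker base ⇒ better leaving group.
Sorting by the given values: I⁻ (-10.1), SR'₂ (-6.9), HCOO⁻ (3.8), AcO⁻ (4.9).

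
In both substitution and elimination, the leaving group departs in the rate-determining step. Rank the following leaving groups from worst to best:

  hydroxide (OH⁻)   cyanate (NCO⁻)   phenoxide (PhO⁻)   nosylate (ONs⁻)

hydroxide (OH⁻) < phenoxide (PhO⁻) < cyanate (NCO⁻) < nosylate (ONs⁻)

Rank by basicity of the departing species: weakest base leaves most easily.
nosylate (ONs⁻): pKₐ(p-O₂NC₆H₄SO₃H) ≈ -3.5 — p-nitro group further stabilises the sulfonate
cyanate (NCO⁻): pKₐ(HOCN) ≈ 3.5 — resonance between N and O
phenoxide (PhO⁻): pKₐ(C₆H₅OH (phenol)) ≈ 10
hydroxide (OH⁻): pKₐ(H₂O) ≈ 15.7
The question asks for worst first, so the sequence is read in increasing leaving-group ability.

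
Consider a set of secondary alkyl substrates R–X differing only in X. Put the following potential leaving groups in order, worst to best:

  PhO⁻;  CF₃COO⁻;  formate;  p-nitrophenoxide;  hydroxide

hydroxide < PhO⁻ < p-nitrophenoxide < formate < CF₃COO⁻

Rank by basicity of the departing species: weakest base leaves most easily.
CF₃COO⁻: pKₐ(CF₃COOH) ≈ 0.2
formate: pKₐ(HCOOH) ≈ 3.8
p-nitrophenoxide: pKₐ(p-nitrophenol) ≈ 7.2 — nitro group delocalises the charge; the classic chromogenic LG
PhO⁻: pKₐ(C₆H₅OH (phenol)) ≈ 10 — resonance into the ring helps, but still a poor LG
hydroxide: pKₐ(H₂O) ≈ 15.7 — strong base; essentially never leaves without prior activation
The question asks for worst first, so the sequence is read in increasing leaving-group ability.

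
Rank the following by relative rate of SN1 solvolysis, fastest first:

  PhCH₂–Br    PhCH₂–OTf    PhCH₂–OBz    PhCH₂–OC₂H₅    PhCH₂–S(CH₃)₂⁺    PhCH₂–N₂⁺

PhCH₂–N₂⁺ > PhCH₂–OTf > PhCH₂–Br > PhCH₂–S(CH₃)₂⁺ > PhCH₂–OBz > PhCH₂–OC₂H₅

The skeletons are identical, so relative rate is governed entirely by leaving-group ability.
A good leaving group is a weak base: the lower the pKₐ of its conjugate acid, the more readily it departs.
PhCH₂–N₂⁺ loses N₂: no meaningful conjugate acid; N₂ departs as an exceptionally stable neutral molecule
PhCH₂–OTf loses OTf⁻: pKₐ(CF₃SO₃H (triflic acid)) ≈ -14
PhCH₂–Br loses Br⁻: pKₐ(HBr) ≈ -9
PhCH₂–S(CH₃)₂⁺ loses SR'₂: pKₐ(R'₂SH⁺) ≈ -7
PhCH₂–OBz loses PhCOO⁻: pKₐ(C₆H₅COOH) ≈ 4.2
PhCH₂–OC₂H₅ loses CH₃CH₂O⁻: pKₐ(CH₃CH₂OH) ≈ 16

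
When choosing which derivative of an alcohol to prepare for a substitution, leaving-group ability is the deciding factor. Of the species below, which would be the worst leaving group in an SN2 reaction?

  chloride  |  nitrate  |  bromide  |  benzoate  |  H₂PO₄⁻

benzoate

bromide: pKₐ(HBr) ≈ -9
chloride: pKₐ(HCl) ≈ -7
nitrate: pKₐ(HNO₃) ≈ -1.3
H₂PO₄⁻: pKₐ(H₃PO₄) ≈ 2.1
benzoate: pKₐ(C₆H₅COOH) ≈ 4.2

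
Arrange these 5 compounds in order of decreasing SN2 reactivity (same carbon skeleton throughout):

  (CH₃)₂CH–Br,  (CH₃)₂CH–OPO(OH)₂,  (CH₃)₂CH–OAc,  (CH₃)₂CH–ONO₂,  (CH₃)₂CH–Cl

Same R in every case — rank the leaving groups.
Rank by basicity of the departing species: weakest base leaves most easily.
(CH₃)₂CH–Br loses Br⁻: pKₐ(HBr) ≈ -9
(CH₃)₂CH–Cl loses Cl⁻: pKₐ(HCl) ≈ -7
(CH₃)₂CH–ONO₂ loses NO₃⁻: pKₐ(HNO₃) ≈ -1.3
(CH₃)₂CH–OPO(OH)₂ loses H₂PO₄⁻: pKₐ(H₃PO₄) ≈ 2.1
(CH₃)₂CH–OAc loses AcO⁻: pKₐ(CH₃COOH) ≈ 4.8

(CH₃)₂CH–Br > (CH₃)₂CH–Cl > (CH₃)₂CH–ONO₂ > (CH₃)₂CH–OPO(OH)₂ > (CH₃)₂CH–OAc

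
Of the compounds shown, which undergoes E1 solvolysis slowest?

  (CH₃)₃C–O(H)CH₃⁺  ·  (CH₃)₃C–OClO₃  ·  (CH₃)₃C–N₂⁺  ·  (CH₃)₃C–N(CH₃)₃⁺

(CH₃)₃C–N(CH₃)₃⁺

The skeletons are identical, so relative rate is governed entirely by leaving-group ability.
The more stable X⁻ (or X) is on its own — i.e. the weaker a base it is — the better a leaving group it makes.
(CH₃)₃C–N₂⁺ loses N₂: no meaningful conjugate acid; N₂ departs as an exceptionally stable neutral molecule
(CH₃)₃C–OClO₃ loses ClO₄⁻: pKₐ(HClO₄) ≈ -10
(CH₃)₃C–O(H)CH₃⁺ loses R'OH: pKₐ(R'OH₂⁺) ≈ -2.4
(CH₃)₃C–N(CH₃)₃⁺ loses NR'₃: pKₐ(R'₃NH⁺) ≈ 10.7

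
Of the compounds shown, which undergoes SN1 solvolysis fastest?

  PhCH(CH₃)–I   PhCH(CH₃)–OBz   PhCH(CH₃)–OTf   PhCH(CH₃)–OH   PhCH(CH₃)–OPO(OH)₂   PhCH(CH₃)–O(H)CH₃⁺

PhCH(CH₃)–OTf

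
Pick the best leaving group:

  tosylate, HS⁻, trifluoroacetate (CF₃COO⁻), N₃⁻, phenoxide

tosylate

Rank by basicity of the departing species: weakest base leaves most easily.
tosylate: pKₐ(p-CH₃C₆H₄SO₃H (TsOH)) ≈ -2.8
trifluoroacetate (CF₃COO⁻): pKₐ(CF₃COOH) ≈ 0.2
N₃⁻: pKₐ(HN₃) ≈ 4.7
HS⁻: pKₐ(H₂S) ≈ 7
phenoxide: pKₐ(C₆H₅OH (phenol)) ≈ 10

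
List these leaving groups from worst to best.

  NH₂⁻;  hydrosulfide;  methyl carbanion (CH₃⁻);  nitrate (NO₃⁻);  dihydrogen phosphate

methyl carbanion (CH₃⁻) < NH₂⁻ < hydrosulfide < dihydrogen phosphate < nitrate (NO₃⁻)

A good leaving group is a weak base: the lower the pKₐ of its conjugate acid, the more readily it departs.
nitrate (NO₃⁻): pKₐ(HNO₃) ≈ -1.3
dihydrogen phosphate: pKₐ(H₃PO₄) ≈ 2.1
hydrosulfide: pKₐ(H₂S) ≈ 7
NH₂⁻: pKₐ(NH₃) ≈ 38
methyl carbanion (CH₃⁻): pKₐ(CH₄) ≈ 48
The question asks for worst first, so the sequence is read in increasing leaving-group ability.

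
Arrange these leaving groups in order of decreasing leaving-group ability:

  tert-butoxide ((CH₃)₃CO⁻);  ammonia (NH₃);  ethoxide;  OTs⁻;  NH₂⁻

OTs⁻: pKₐ(p-CH₃C₆H₄SO₃H (TsOH)) ≈ -2.8
ammonia (NH₃): pKₐ(NH₄⁺) ≈ 9.2
ethoxide: pKₐ(CH₃CH₂OH) ≈ 16
tert-butoxide ((CH₃)₃CO⁻): pKₐ(t-BuOH) ≈ 18
NH₂⁻: pKₐ(NH₃) ≈ 38

OTs⁻ > ammonia (NH₃) > ethoxide > tert-butoxide ((CH₃)₃CO⁻) > NH₂⁻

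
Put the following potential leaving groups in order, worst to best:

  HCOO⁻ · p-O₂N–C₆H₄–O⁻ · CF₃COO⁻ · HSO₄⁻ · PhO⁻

PhO⁻ < p-O₂N–C₆H₄–O⁻ < HCOO⁻ < CF₃COO⁻ < HSO₄⁻

A good leaving group is a weak base: the lower the pKₐ of its conjugate acid, the more readily it departs.
HSO₄⁻: pKₐ(H₂SO₄) ≈ -3 — conjugate base of a strong mineral acid
CF₃COO⁻: pKₐ(CF₃COOH) ≈ 0.2 — strongly electron-withdrawing CF₃ stabilises the carboxylate
HCOO⁻: pKₐ(HCOOH) ≈ 3.8 — resonance-stabilised carboxylate
p-O₂N–C₆H₄–O⁻: pKₐ(p-nitrophenol) ≈ 7.2
PhO⁻: pKₐ(C₆H₅OH (phenol)) ≈ 10
Reversing gives the worst-to-best order requested.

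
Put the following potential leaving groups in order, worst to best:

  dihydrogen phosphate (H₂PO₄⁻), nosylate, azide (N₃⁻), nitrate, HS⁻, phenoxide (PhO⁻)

The more stable X⁻ (or X) is on its own — i.e. the weaker a base it is — the better a leaving group it makes.
nosylate: pKₐ(p-O₂NC₆H₄SO₃H) ≈ -3.5 — p-nitro group further stabilises the sulfonate
nitrate: pKₐ(HNO₃) ≈ -1.3 — resonance-delocalised over three oxygens
dihydrogen phosphate (H₂PO₄⁻): pKₐ(H₃PO₄) ≈ 2.1
azide (N₃⁻): pKₐ(HN₃) ≈ 4.7
HS⁻: pKₐ(H₂S) ≈ 7 — larger and more polarisable than the oxygen analogue
phenoxide (PhO⁻): pKₐ(C₆H₅OH (phenol)) ≈ 10
Reversing gives the worst-to-best order requested.

phenoxide (PhO⁻) < HS⁻ < azide (N₃⁻) < dihydrogen phosphate (H₂PO₄⁻) < nitrate < nosylate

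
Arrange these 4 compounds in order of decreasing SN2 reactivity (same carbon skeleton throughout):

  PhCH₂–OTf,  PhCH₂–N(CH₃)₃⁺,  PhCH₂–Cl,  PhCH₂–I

With the same alkyl group throughout, only the leaving group differentiates the rates.
The more stable X⁻ (or X) is on its own — i.e. the weaker a base it is — the better a leaving group it makes.
PhCH₂–OTf loses OTf⁻: pKₐ(CF₃SO₃H (triflic acid)) ≈ -14
PhCH₂–I loses I⁻: pKₐ(HI) ≈ -10
PhCH₂–Cl loses Cl⁻: pKₐ(HCl) ≈ -7
PhCH₂–N(CH₃)₃⁺ loses NR'₃: pKₐ(R'₃NH⁺) ≈ 10.7

PhCH₂–OTf > PhCH₂–I > PhCH₂–Cl > PhCH₂–N(CH₃)₃⁺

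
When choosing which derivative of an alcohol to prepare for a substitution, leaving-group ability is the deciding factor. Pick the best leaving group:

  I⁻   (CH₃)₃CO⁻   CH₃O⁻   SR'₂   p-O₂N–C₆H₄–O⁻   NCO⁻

The more stable X⁻ (or X) is on its own — i.e. the weaker a base it is — the better a leaving group it makes.
I⁻: pKₐ(HI) ≈ -10
SR'₂: pKₐ(R'₂SH⁺) ≈ -7
NCO⁻: pKₐ(HOCN) ≈ 3.5
p-O₂N–C₆H₄–O⁻: pKₐ(p-nitrophenol) ≈ 7.2
CH₃O⁻: pKₐ(CH₃OH) ≈ 15.5
(CH₃)₃CO⁻: pKₐ(t-BuOH) ≈ 18

I⁻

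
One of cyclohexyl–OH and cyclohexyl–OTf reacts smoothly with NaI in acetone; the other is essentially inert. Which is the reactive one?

cyclohexyl–OTf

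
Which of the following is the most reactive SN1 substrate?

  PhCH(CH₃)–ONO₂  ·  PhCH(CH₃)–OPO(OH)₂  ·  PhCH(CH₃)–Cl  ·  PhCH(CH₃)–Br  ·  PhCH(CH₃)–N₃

Identical carbon frameworks mean the comparison reduces to leaving-group quality.
Leaving-group ability tracks the stability of the departed species; conjugate-acid pKₐ is the usual yardstick (lower pKₐ → better LG).
PhCH(CH₃)–Br loses Br⁻: pKₐ(HBr) ≈ -9
PhCH(CH₃)–Cl loses Cl⁻: pKₐ(HCl) ≈ -7
PhCH(CH₃)–ONO₂ loses NO₃⁻: pKₐ(HNO₃) ≈ -1.3
PhCH(CH₃)–OPO(OH)₂ loses H₂PO₄⁻: pKₐ(H₃PO₄) ≈ 2.1
PhCH(CH₃)–N₃ loses N₃⁻: pKₐ(HN₃) ≈ 4.7

PhCH(CH₃)–Br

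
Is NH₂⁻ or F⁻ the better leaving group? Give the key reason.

F⁻ is the better leaving group.
pKₐ(HF) ≈ 3.2 versus pKₐ(NH₃) ≈ 38: F⁻ is the much weaker base.
Small and strongly basic; the poor halide leaving group.

F⁻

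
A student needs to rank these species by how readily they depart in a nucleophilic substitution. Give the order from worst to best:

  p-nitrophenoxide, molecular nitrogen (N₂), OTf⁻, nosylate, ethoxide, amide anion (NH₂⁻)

Leaving-group ability tracks the stability of the departed species; conjugate-acid pKₐ is the usual yardstick (lower pKₐ → better LG).
molecular nitrogen (N₂): no meaningful conjugate acid; N₂ departs as an exceptionally stable neutral molecule
OTf⁻: pKₐ(CF₃SO₃H (triflic acid)) ≈ -14 — charge spread over three oxygens and a CF₃ group; the premier leaving group in synthesis
nosylate: pKₐ(p-O₂NC₆H₄SO₃H) ≈ -3.5 — p-nitro group further stabilises the sulfonate
p-nitrophenoxide: pKₐ(p-nitrophenol) ≈ 7.2
ethoxide: pKₐ(CH₃CH₂OH) ≈ 16 — strong base; alkoxides do not leave unassisted
amide anion (NH₂⁻): pKₐ(NH₃) ≈ 38 — extremely strong base; never a leaving group
Reversing gives the worst-to-best order requested.

amide anion (NH₂⁻) < ethoxide < p-nitrophenoxide < nosylate < OTf⁻ < molecular nitrogen (N₂)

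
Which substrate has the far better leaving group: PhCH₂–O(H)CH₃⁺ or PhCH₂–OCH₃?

From PhCH₂–OCH₃ the departing group would be CH₃O⁻ (pKₐ(CH₃OH) ≈ 15.5). Strong base; alkoxides do not leave unassisted.
From PhCH₂–O(H)CH₃⁺ the leaving group is R'OH (pKₐ(R'OH₂⁺) ≈ -2.4). Neutral; leaves from a protonated ether (an oxonium ion, R–O(H)R'⁺).
(In practice PhCH₂–O(H)CH₃⁺ is made from PhCH₂–OCH₃ by protonation with concentrated HI, allowing neutral methanol, rather than methoxide, to depart.)

PhCH₂–O(H)CH₃⁺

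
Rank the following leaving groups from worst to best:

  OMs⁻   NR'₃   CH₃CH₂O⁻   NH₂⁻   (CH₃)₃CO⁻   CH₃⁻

The more stable X⁻ (or X) is on its own — i.e. the weaker a base it is — the better a leaving group it makes.
OMs⁻: pKₐ(CH₃SO₃H (MsOH)) ≈ -1.9 — resonance-delocalised alkanesulfonate
NR'₃: pKₐ(R'₃NH⁺) ≈ 10.7 — neutral but still a fairly strong base; Hofmann-elimination LG
CH₃CH₂O⁻: pKₐ(CH₃CH₂OH) ≈ 16 — strong base; alkoxides do not leave unassisted
(CH₃)₃CO⁻: pKₐ(t-BuOH) ≈ 18
NH₂⁻: pKₐ(NH₃) ≈ 38 — extremely strong base; never a leaving group
CH₃⁻: pKₐ(CH₄) ≈ 48 — unstabilised carbanion; the worst conceivable leaving group
The question asks for worst first, so the sequence is read in increasing leaving-group ability.

CH₃⁻ < NH₂⁻ < (CH₃)₃CO⁻ < CH₃CH₂O⁻ < NR'₃ < OMs⁻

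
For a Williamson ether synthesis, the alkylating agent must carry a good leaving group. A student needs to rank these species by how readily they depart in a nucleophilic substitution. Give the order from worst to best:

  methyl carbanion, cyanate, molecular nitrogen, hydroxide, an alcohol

Rank by basicity of the departing species: weakest base leaves most easily.
molecular nitrogen: no meaningful conjugate acid; N₂ departs as an exceptionally stable neutral molecule
an alcohol: pKₐ(R'OH₂⁺) ≈ -2.4
cyanate: pKₐ(HOCN) ≈ 3.5
hydroxide: pKₐ(H₂O) ≈ 15.7
methyl carbanion: pKₐ(CH₄) ≈ 48
Listed from poorest to best leaving group as asked.

methyl carbanion < hydroxide < cyanate < an alcohol < molecular nitrogen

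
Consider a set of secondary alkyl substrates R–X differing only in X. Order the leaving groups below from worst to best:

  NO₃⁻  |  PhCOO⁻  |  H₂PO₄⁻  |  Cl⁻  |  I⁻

PhCOO⁻ < H₂PO₄⁻ < NO₃⁻ < Cl⁻ < I⁻

The more stable X⁻ (or X) is on its own — i.e. the weaker a base it is — the better a leaving group it makes.
I⁻: pKₐ(HI) ≈ -10 — large, highly polarisable; very weak base
Cl⁻: pKₐ(HCl) ≈ -7 — moderately weak base
NO₃⁻: pKₐ(HNO₃) ≈ -1.3 — resonance-delocalised over three oxygens
H₂PO₄⁻: pKₐ(H₃PO₄) ≈ 2.1
PhCOO⁻: pKₐ(C₆H₅COOH) ≈ 4.2 — aryl carboxylate
Listed from poorest to best leaving group as asked.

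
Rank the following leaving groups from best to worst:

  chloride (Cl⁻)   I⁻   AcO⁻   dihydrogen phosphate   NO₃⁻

I⁻ > chloride (Cl⁻) > NO₃⁻ > dihydrogen phosphate > AcO⁻

I⁻: pKₐ(HI) ≈ -10 — large, highly polarisable; very weak base
chloride (Cl⁻): pKₐ(HCl) ≈ -7 — moderately weak base
NO₃⁻: pKₐ(HNO₃) ≈ -1.3
dihydrogen phosphate: pKₐ(H₃PO₄) ≈ 2.1 — moderate base; biological leaving group after further activation
AcO⁻: pKₐ(CH₃COOH) ≈ 4.8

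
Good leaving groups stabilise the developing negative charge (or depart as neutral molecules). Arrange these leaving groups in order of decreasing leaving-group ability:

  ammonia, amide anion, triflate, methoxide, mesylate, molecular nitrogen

molecular nitrogen > triflate > mesylate > ammonia > methoxide > amide anion

Rank by basicity of the departing species: weakest base leaves most easily.
molecular nitrogen: no meaningful conjugate acid; N₂ departs as an exceptionally stable neutral molecule
triflate: pKₐ(CF₃SO₃H (triflic acid)) ≈ -14
mesylate: pKₐ(CH₃SO₃H (MsOH)) ≈ -1.9
ammonia: pKₐ(NH₄⁺) ≈ 9.2
methoxide: pKₐ(CH₃OH) ≈ 15.5
amide anion: pKₐ(NH₃) ≈ 38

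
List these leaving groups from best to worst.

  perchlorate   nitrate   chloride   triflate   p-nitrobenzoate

triflate: pKₐ(CF₃SO₃H (triflic acid)) ≈ -14 — charge spread over three oxygens and a CF₃ group; the premier leaving group in synthesis
perchlorate: pKₐ(HClO₄) ≈ -10
chloride: pKₐ(HCl) ≈ -7 — moderately weak base
nitrate: pKₐ(HNO₃) ≈ -1.3 — resonance-delocalised over three oxygens
p-nitrobenzoate: pKₐ(p-nitrobenzoic acid) ≈ 3.4 — electron-withdrawing nitro group stabilises the carboxylate

triflate > perchlorate > chloride > nitrate > p-nitrobenzoate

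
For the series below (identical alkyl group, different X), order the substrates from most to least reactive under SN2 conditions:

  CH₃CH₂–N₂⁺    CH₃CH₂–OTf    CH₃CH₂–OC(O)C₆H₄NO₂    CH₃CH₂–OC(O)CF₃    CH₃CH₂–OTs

CH₃CH₂–N₂⁺ > CH₃CH₂–OTf > CH₃CH₂–OTs > CH₃CH₂–OC(O)CF₃ > CH₃CH₂–OC(O)C₆H₄NO₂

Same R in every case — rank the leaving groups.
A good leaving group is a weak base: the lower the pKₐ of its conjugate acid, the more readily it departs.
CH₃CH₂–N₂⁺ loses N₂: no meaningful conjugate acid; N₂ departs as an exceptionally stable neutral molecule
CH₃CH₂–OTf loses OTf⁻: pKₐ(CF₃SO₃H (triflic acid)) ≈ -14
CH₃CH₂–OTs loses OTs⁻: pKₐ(p-CH₃C₆H₄SO₃H (TsOH)) ≈ -2.8
CH₃CH₂–OC(O)CF₃ loses CF₃COO⁻: pKₐ(CF₃COOH) ≈ 0.2
CH₃CH₂–OC(O)C₆H₄NO₂ loses p-O₂N–C₆H₄–COO⁻: pKₐ(p-nitrobenzoic acid) ≈ 3.4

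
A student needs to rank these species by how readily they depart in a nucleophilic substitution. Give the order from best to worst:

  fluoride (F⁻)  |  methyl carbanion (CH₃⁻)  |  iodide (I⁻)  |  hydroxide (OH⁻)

iodide (I⁻): pKₐ(HI) ≈ -10
fluoride (F⁻): pKₐ(HF) ≈ 3.2
hydroxide (OH⁻): pKₐ(H₂O) ≈ 15.7
methyl carbanion (CH₃⁻): pKₐ(CH₄) ≈ 48

iodide (I⁻) > fluoride (F⁻) > hydroxide (OH⁻) > methyl carbanion (CH₃⁻)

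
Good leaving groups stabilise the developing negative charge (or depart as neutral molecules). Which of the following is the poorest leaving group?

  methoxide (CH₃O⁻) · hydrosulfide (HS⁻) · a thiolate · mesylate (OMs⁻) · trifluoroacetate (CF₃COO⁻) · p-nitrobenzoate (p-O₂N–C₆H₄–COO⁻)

mesylate (OMs⁻): pKₐ(CH₃SO₃H (MsOH)) ≈ -1.9
trifluoroacetate (CF₃COO⁻): pKₐ(CF₃COOH) ≈ 0.2
p-nitrobenzoate (p-O₂N–C₆H₄–COO⁻): pKₐ(p-nitrobenzoic acid) ≈ 3.4
hydrosulfide (HS⁻): pKₐ(H₂S) ≈ 7
a thiolate: pKₐ(RSH (a thiol)) ≈ 10.5
methoxide (CH₃O⁻): pKₐ(CH₃OH) ≈ 15.5

methoxide (CH₃O⁻)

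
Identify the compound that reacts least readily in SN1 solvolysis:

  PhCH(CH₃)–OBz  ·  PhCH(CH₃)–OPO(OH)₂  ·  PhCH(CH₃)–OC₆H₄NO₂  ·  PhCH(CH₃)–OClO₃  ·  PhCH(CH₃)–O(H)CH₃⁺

PhCH(CH₃)–OC₆H₄NO₂

With the same alkyl group throughout, only the leaving group differentiates the rates.
Rank by basicity of the departing species: weakest base leaves most easily.
PhCH(CH₃)–OClO₃ loses ClO₄⁻: pKₐ(HClO₄) ≈ -10
PhCH(CH₃)–O(H)CH₃⁺ loses R'OH: pKₐ(R'OH₂⁺) ≈ -2.4
PhCH(CH₃)–OPO(OH)₂ loses H₂PO₄⁻: pKₐ(H₃PO₄) ≈ 2.1
PhCH(CH₃)–OBz loses PhCOO⁻: pKₐ(C₆H₅COOH) ≈ 4.2
PhCH(CH₃)–OC₆H₄NO₂ loses p-O₂N–C₆H₄–O⁻: pKₐ(p-nitrophenol) ≈ 7.2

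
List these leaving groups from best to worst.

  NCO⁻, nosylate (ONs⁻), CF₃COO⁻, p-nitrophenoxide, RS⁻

nosylate (ONs⁻) > CF₃COO⁻ > NCO⁻ > p-nitrophenoxide > RS⁻

The more stable X⁻ (or X) is on its own — i.e. the weaker a base it is — the better a leaving group it makes.
nosylate (ONs⁻): pKₐ(p-O₂NC₆H₄SO₃H) ≈ -3.5
CF₃COO⁻: pKₐ(CF₃COOH) ≈ 0.2
NCO⁻: pKₐ(HOCN) ≈ 3.5
p-nitrophenoxide: pKₐ(p-nitrophenol) ≈ 7.2
RS⁻: pKₐ(RSH (a thiol)) ≈ 10.5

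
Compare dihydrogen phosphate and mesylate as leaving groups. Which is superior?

mesylate is the better leaving group.
pKₐ(CH₃SO₃H (MsOH)) ≈ -1.9 versus pKₐ(H₃PO₄) ≈ 2.1: mesylate is the much weaker base.
Resonance-delocalised alkanesulfonate.

mesylate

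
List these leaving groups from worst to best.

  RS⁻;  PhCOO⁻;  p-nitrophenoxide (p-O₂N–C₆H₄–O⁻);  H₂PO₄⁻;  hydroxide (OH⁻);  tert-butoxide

H₂PO₄⁻: pKₐ(H₃PO₄) ≈ 2.1
PhCOO⁻: pKₐ(C₆H₅COOH) ≈ 4.2
p-nitrophenoxide (p-O₂N–C₆H₄–O⁻): pKₐ(p-nitrophenol) ≈ 7.2
RS⁻: pKₐ(RSH (a thiol)) ≈ 10.5
hydroxide (OH⁻): pKₐ(H₂O) ≈ 15.7
tert-butoxide: pKₐ(t-BuOH) ≈ 18
Listed from poorest to best leaving group as asked.

tert-butoxide < hydroxide (OH⁻) < RS⁻ < p-nitrophenoxide (p-O₂N–C₆H₄–O⁻) < PhCOO⁻ < H₂PO₄⁻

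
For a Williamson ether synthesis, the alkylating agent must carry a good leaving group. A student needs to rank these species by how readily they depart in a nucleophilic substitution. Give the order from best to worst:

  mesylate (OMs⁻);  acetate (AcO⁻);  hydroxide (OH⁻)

mesylate (OMs⁻): pKₐ(CH₃SO₃H (MsOH)) ≈ -1.9 — resonance-delocalised alkanesulfonate
acetate (AcO⁻): pKₐ(CH₃COOH) ≈ 4.8
hydroxide (OH⁻): pKₐ(H₂O) ≈ 15.7

mesylate (OMs⁻) > acetate (AcO⁻) > hydroxide (OH⁻)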